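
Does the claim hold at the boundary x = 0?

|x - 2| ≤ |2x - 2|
x = 0: LHS = |0 - 2| = |-2| = 2, RHS = |2·0 - 2| = |-2| = 2; 2 ≤ 2 — holds

The relation is satisfied at x = 0.

Answer: Yes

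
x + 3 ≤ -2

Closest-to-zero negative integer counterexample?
Testing negative integers from -1 downward:
x = -1: LHS = (-1) + 3 = 2; 2 ≤ -2 — FAILS  ← closest negative counterexample to 0

Answer: x = -1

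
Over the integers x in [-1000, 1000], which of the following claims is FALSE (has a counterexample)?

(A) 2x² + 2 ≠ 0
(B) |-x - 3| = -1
(A) Over all integers in [-1000, 1000], LHS − RHS is always positive; it is smallest at x = 0, where it equals 2:
x = 0: LHS = 2·0² + 2 = 2; 2 ≠ 0 — holds
At the ends of the range:
x = -1000: LHS = 2·(-1000)² + 2 = 2000002; 2000002 ≠ 0 — holds
x = 1000: LHS = 2·1000² + 2 = 2000002; 2000002 ≠ 0 — holds
Hence LHS − RHS is never 0, i.e. the two sides are never equal, so the relation holds for every integer in [-1000, 1000].

(B) x = 0: LHS = |-0 - 3| = |-3| = 3; 3 = -1 — FAILS

Only (B) has a counterexample.

Answer: B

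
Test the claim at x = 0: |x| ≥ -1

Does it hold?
x = 0: LHS = |0| = 0; 0 ≥ -1 — holds

The relation is satisfied at x = 0.

Answer: Yes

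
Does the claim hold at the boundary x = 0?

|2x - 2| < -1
x = 0: LHS = |2·0 - 2| = |-2| = 2; 2 < -1 — FAILS

The relation fails at x = 0, so x = 0 is a counterexample.

Answer: No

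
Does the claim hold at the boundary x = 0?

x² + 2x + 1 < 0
x = 0: LHS = 0² + 2·0 + 1 = 1; 1 < 0 — FAILS

The relation fails at x = 0, so x = 0 is a counterexample.

Answer: No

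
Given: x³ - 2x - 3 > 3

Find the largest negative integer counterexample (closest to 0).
Testing negative integers from -1 downward:
x = -1: LHS = (-1)³ - 2·(-1) - 3 = -2; -2 > 3 — FAILS  ← closest negative counterexample to 0

Answer: x = -1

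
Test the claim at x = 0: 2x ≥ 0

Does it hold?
x = 0: LHS = 2·0 = 0; 0 ≥ 0 — holds

The relation is satisfied at x = 0.

Answer: Yes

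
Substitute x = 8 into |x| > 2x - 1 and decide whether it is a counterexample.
Substitute x = 8 into the relation:
x = 8: LHS = |8| = 8, RHS = 2·8 - 1 = 15; 8 > 15 — FAILS

Since the claim fails at x = 8, this value is a counterexample.

Answer: Yes, x = 8 is a counterexample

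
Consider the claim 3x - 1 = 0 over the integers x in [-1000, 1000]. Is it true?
The claim fails at x = 0:
x = 0: LHS = 3·0 - 1 = -1; -1 = 0 — FAILS

Because a single integer refutes it, the statement is false.

Answer: False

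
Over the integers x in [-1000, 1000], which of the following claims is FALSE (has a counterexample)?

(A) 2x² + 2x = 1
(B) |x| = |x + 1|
(A) x = 0: LHS = 2·0² + 2·0 = 0; 0 = 1 — FAILS
(B) x = 0: LHS = |0| = 0, RHS = |0 + 1| = |1| = 1; 0 = 1 — FAILS

Answer: Both A and B are false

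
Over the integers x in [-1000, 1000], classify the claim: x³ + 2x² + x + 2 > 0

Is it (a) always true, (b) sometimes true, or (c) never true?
Holds at x = 0: LHS = 0³ + 2·0² + 0 + 2 = 2; 2 > 0 — holds
Fails at x = -2: LHS = (-2)³ + 2·(-2)² + (-2) + 2 = 0; 0 > 0 — FAILS
It is satisfied by some integers in the range but not all.

Answer: Sometimes true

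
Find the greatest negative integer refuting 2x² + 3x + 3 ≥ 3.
Testing negative integers from -1 downward:
x = -1: LHS = 2·(-1)² + 3·(-1) + 3 = 2; 2 ≥ 3 — FAILS  ← closest negative counterexample to 0

Answer: x = -1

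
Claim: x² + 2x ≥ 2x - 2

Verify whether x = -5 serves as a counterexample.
Substitute x = -5 into the relation:
x = -5: LHS = (-5)² + 2·(-5) = 15, RHS = 2·(-5) - 2 = -12; 15 ≥ -12 — holds

The relation holds at x = -5, so it is not a counterexample.

Answer: No, x = -5 is not a counterexample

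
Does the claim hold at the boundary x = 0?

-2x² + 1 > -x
x = 0: LHS = -2·0² + 1 = 1, RHS = -0 = 0; 1 > 0 — holds

The relation is satisfied at x = 0.

Answer: Yes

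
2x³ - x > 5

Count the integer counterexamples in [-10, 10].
Counterexamples in [-10, 10]: {-10, -9, -8, -7, -6, -5, -4, -3, -2, -1, 0, 1}.

Counting them gives 12 values.

Answer: 12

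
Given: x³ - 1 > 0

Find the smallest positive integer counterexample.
Testing positive integers:
x = 1: LHS = 1³ - 1 = 0; 0 > 0 — FAILS  ← smallest positive counterexample

Answer: x = 1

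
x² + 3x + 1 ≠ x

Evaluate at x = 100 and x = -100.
x = 100: LHS = 100² + 3·100 + 1 = 10301; 10301 ≠ 100 — holds
x = -100: LHS = (-100)² + 3·(-100) + 1 = 9701; 9701 ≠ -100 — holds

Answer: Yes, holds for both x = 100 and x = -100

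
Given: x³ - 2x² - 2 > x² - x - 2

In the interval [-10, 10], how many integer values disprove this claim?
Counterexamples in [-10, 10]: {-10, -9, -8, -7, -6, -5, -4, -3, -2, -1, 0, 1, 2}.

Counting them gives 13 values.

Answer: 13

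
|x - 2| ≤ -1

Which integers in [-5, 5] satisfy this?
An absolute value is never negative, so the left side is ≥ 0 for every x, while the right side is -1. Tightest case in [-5, 5] is x = 2:
x = 2: LHS = |2 - 2| = |0| = 0; 0 ≤ -1 — FAILS
Hence LHS − RHS is never zero or negative, i.e. LHS > RHS throughout, so the claimed relation (≤) fails for every integer in [-5, 5].

Answer: None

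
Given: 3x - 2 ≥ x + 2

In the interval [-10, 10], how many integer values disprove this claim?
Counterexamples in [-10, 10]: {-10, -9, -8, -7, -6, -5, -4, -3, -2, -1, 0, 1}.

Counting them gives 12 values.

Answer: 12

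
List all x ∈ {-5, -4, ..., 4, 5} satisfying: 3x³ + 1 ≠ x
Track d = LHS − RHS over the integers in [-5, 5]. Equality would need d = 0, but d changes sign only between consecutive integers, jumping over 0:
x = -1: LHS = 3·(-1)³ + 1 = -2; -2 ≠ -1 — holds  (d = -1)
x = 0: LHS = 3·0³ + 1 = 1; 1 ≠ 0 — holds  (d = 1)
Away from these crossings d keeps a constant sign, and checking every integer in [-5, 5] confirms d ≠ 0 throughout. Hence the two sides are never equal, so the relation holds for every integer in [-5, 5].

Answer: All integers in [-5, 5]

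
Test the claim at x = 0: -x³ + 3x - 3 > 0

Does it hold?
x = 0: LHS = -0³ + 3·0 - 3 = -3; -3 > 0 — FAILS

The relation fails at x = 0, so x = 0 is a counterexample.

Answer: No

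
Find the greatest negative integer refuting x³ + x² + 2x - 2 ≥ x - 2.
Testing negative integers from -1 downward:
x = -1: LHS = (-1)³ + (-1)² + 2·(-1) - 2 = -4, RHS = (-1) - 2 = -3; -4 ≥ -3 — FAILS  ← closest negative counterexample to 0

Answer: x = -1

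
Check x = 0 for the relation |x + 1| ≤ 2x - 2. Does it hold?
x = 0: LHS = |0 + 1| = |1| = 1, RHS = 2·0 - 2 = -2; 1 ≤ -2 — FAILS

The relation fails at x = 0, so x = 0 is a counterexample.

Answer: No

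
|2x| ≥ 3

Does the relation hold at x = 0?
x = 0: LHS = |2·0| = |0| = 0; 0 ≥ 3 — FAILS

The relation fails at x = 0, so x = 0 is a counterexample.

Answer: No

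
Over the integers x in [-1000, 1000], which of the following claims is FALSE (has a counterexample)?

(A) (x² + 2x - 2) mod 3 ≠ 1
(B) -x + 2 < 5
(A) x = 0: LHS = (0² + 2·0 - 2) mod 3 = (-2) mod 3 = 1; 1 ≠ 1 — FAILS
(B) x = -3: LHS = -(-3) + 2 = 5; 5 < 5 — FAILS

Answer: Both A and B are false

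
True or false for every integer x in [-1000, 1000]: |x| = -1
The claim fails at x = 0:
x = 0: LHS = |0| = 0; 0 = -1 — FAILS

Because a single integer refutes it, the statement is false.

Answer: False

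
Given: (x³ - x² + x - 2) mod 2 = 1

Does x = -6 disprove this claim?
Substitute x = -6 into the relation:
x = -6: LHS = ((-6)³ - (-6)² + (-6) - 2) mod 2 = (-260) mod 2 = 0; 0 = 1 — FAILS

Since the claim fails at x = -6, this value is a counterexample.

Answer: Yes, x = -6 is a counterexample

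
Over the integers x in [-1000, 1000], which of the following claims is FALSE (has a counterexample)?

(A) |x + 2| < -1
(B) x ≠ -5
(A) x = 0: LHS = |0 + 2| = |2| = 2; 2 < -1 — FAILS
(B) x = -5: -5 ≠ -5 — FAILS

Answer: Both A and B are false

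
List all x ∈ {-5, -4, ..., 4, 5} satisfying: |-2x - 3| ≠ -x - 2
Over all integers in [-5, 5], LHS − RHS is always positive; it is smallest at x = -2, where it equals 1:
x = -2: LHS = |-2·(-2) - 3| = |1| = 1, RHS = -(-2) - 2 = 0; 1 ≠ 0 — holds
At the ends of the range:
x = -5: LHS = |-2·(-5) - 3| = |7| = 7, RHS = -(-5) - 2 = 3; 7 ≠ 3 — holds
x = 5: LHS = |-2·5 - 3| = |-13| = 13, RHS = -5 - 2 = -7; 13 ≠ -7 — holds
Hence LHS − RHS is never 0, i.e. the two sides are never equal, so the relation holds for every integer in [-5, 5].

Answer: All integers in [-5, 5]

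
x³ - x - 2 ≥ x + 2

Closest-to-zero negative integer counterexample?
Testing negative integers from -1 downward:
x = -1: LHS = (-1)³ - (-1) - 2 = -2, RHS = (-1) + 2 = 1; -2 ≥ 1 — FAILS  ← closest negative counterexample to 0

Answer: x = -1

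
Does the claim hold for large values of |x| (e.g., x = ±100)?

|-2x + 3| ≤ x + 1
x = 100: LHS = |-2·100 + 3| = |-197| = 197, RHS = 100 + 1 = 101; 197 ≤ 101 — FAILS
x = -100: LHS = |-2·(-100) + 3| = |203| = 203, RHS = (-100) + 1 = -99; 203 ≤ -99 — FAILS

Answer: No, fails for both x = 100 and x = -100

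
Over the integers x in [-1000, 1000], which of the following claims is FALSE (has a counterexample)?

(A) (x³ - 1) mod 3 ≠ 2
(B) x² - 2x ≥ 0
(A) x = 0: LHS = (0³ - 1) mod 3 = (-1) mod 3 = 2; 2 ≠ 2 — FAILS
(B) x = 1: LHS = 1² - 2·1 = -1; -1 ≥ 0 — FAILS

Answer: Both A and B are false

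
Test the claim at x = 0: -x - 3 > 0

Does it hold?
x = 0: LHS = -0 - 3 = -3; -3 > 0 — FAILS

The relation fails at x = 0, so x = 0 is a counterexample.

Answer: No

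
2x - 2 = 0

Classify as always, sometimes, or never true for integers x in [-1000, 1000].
Holds at x = 1: LHS = 2·1 - 2 = 0; 0 = 0 — holds
Fails at x = 0: LHS = 2·0 - 2 = -2; -2 = 0 — FAILS
It is satisfied by some integers in the range but not all.

Answer: Sometimes true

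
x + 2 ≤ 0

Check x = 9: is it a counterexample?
Substitute x = 9 into the relation:
x = 9: LHS = 9 + 2 = 11; 11 ≤ 0 — FAILS

Since the claim fails at x = 9, this value is a counterexample.

Answer: Yes, x = 9 is a counterexample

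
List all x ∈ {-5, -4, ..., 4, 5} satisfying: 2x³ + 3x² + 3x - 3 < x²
Holds for: {-5, -4, -3, -2, -1, 0}
Fails for: {1, 2, 3, 4, 5}

Answer: {-5, -4, -3, -2, -1, 0}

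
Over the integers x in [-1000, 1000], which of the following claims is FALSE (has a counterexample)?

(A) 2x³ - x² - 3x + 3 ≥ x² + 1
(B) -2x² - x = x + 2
(A) x = 1: LHS = 2·1³ - 1² - 3·1 + 3 = 1, RHS = 1² + 1 = 2; 1 ≥ 2 — FAILS
(B) x = 0: LHS = -2·0² - 0 = 0, RHS = 0 + 2 = 2; 0 = 2 — FAILS

Answer: Both A and B are false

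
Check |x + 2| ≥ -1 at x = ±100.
x = 100: LHS = |100 + 2| = |102| = 102; 102 ≥ -1 — holds
x = -100: LHS = |(-100) + 2| = |-98| = 98; 98 ≥ -1 — holds

Answer: Yes, holds for both x = 100 and x = -100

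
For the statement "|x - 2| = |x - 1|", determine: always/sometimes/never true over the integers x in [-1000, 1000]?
Track d = LHS − RHS over the integers in [-1000, 1000]. Equality would need d = 0, but d changes sign only between consecutive integers, jumping over 0:
x = 1: LHS = |1 - 2| = |-1| = 1, RHS = |1 - 1| = |0| = 0; 1 = 0 — FAILS  (d = 1)
x = 2: LHS = |2 - 2| = |0| = 0, RHS = |2 - 1| = |1| = 1; 0 = 1 — FAILS  (d = -1)
Away from these crossings d keeps a constant sign, and checking every integer in [-1000, 1000] confirms d ≠ 0 throughout. Hence the two sides are never equal, so the claimed relation (=) fails for every integer in [-1000, 1000].

No integer in the range satisfies it.

Answer: Never true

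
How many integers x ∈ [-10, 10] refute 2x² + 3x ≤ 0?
Counterexamples in [-10, 10]: {-10, -9, -8, -7, -6, -5, -4, -3, -2, 1, 2, 3, 4, 5, 6, 7, 8, 9, 10}.

Counting them gives 19 values.

Answer: 19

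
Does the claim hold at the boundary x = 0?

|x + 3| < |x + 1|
x = 0: LHS = |0 + 3| = |3| = 3, RHS = |0 + 1| = |1| = 1; 3 < 1 — FAILS

The relation fails at x = 0, so x = 0 is a counterexample.

Answer: No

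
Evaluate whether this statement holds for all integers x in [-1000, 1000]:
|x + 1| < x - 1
The claim fails at x = 0:
x = 0: LHS = |0 + 1| = |1| = 1, RHS = 0 - 1 = -1; 1 < -1 — FAILS

Because a single integer refutes it, the statement is false.

Answer: False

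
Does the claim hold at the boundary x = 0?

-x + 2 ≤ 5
x = 0: LHS = -0 + 2 = 2; 2 ≤ 5 — holds

The relation is satisfied at x = 0.

Answer: Yes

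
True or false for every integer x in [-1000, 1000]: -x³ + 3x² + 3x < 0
The claim fails at x = 0:
x = 0: LHS = -0³ + 3·0² + 3·0 = 0; 0 < 0 — FAILS

Because a single integer refutes it, the statement is false.

Answer: False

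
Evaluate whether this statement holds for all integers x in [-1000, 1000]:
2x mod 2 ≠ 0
The claim fails at x = 0:
x = 0: LHS = (2·0) mod 2 = 0 mod 2 = 0; 0 ≠ 0 — FAILS

Because a single integer refutes it, the statement is false.

Answer: False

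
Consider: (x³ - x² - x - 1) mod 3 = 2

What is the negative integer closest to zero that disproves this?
Testing negative integers from -1 downward:
x = -1: LHS = ((-1)³ - (-1)² - (-1) - 1) mod 3 = (-2) mod 3 = 1; 1 = 2 — FAILS  ← closest negative counterexample to 0

Answer: x = -1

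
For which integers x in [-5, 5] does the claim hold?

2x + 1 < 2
Holds for: {-5, -4, -3, -2, -1, 0}
Fails for: {1, 2, 3, 4, 5}

Answer: {-5, -4, -3, -2, -1, 0}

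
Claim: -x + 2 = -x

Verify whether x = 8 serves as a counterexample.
Substitute x = 8 into the relation:
x = 8: LHS = -8 + 2 = -6; -6 = -8 — FAILS

Since the claim fails at x = 8, this value is a counterexample.

Answer: Yes, x = 8 is a counterexample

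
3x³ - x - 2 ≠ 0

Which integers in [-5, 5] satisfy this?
Holds for: {-5, -4, -3, -2, -1, 0, 2, 3, 4, 5}
Fails for: {1}

Answer: {-5, -4, -3, -2, -1, 0, 2, 3, 4, 5}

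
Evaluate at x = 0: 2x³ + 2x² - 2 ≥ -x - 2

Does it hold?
x = 0: LHS = 2·0³ + 2·0² - 2 = -2, RHS = -0 - 2 = -2; -2 ≥ -2 — holds

The relation is satisfied at x = 0.

Answer: Yes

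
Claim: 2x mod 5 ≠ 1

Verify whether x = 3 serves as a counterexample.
Substitute x = 3 into the relation:
x = 3: LHS = (2·3) mod 5 = 6 mod 5 = 1; 1 ≠ 1 — FAILS

Since the claim fails at x = 3, this value is a counterexample.

Answer: Yes, x = 3 is a counterexample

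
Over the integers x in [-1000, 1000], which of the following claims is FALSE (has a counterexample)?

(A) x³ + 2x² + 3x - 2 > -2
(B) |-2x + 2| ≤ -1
(A) x = 0: LHS = 0³ + 2·0² + 3·0 - 2 = -2; -2 > -2 — FAILS
(B) x = 0: LHS = |-2·0 + 2| = |2| = 2; 2 ≤ -1 — FAILS

Answer: Both A and B are false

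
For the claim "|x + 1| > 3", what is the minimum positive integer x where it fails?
Testing positive integers:
x = 1: LHS = |1 + 1| = |2| = 2; 2 > 3 — FAILS  ← smallest positive counterexample

Answer: x = 1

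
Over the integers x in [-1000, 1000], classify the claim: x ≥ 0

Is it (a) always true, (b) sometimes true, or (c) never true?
Holds at x = 0: 0 ≥ 0 — holds
Fails at x = -1: -1 ≥ 0 — FAILS
It is satisfied by some integers in the range but not all.

Answer: Sometimes true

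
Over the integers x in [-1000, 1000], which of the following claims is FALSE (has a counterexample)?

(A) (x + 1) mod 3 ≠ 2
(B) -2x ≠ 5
(A) x = 1: LHS = (1 + 1) mod 3 = 2 mod 3 = 2; 2 ≠ 2 — FAILS

(B) Track d = LHS − RHS over the integers in [-1000, 1000]. Equality would need d = 0, but d changes sign only between consecutive integers, jumping over 0:
x = -3: LHS = -2·(-3) = 6; 6 ≠ 5 — holds  (d = 1)
x = -2: LHS = -2·(-2) = 4; 4 ≠ 5 — holds  (d = -1)
Away from these crossings d keeps a constant sign, and checking every integer in [-1000, 1000] confirms d ≠ 0 throughout. Hence the two sides are never equal, so the relation holds for every integer in [-1000, 1000].

Only (A) has a counterexample.

Answer: A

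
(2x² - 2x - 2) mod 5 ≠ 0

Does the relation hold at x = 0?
x = 0: LHS = (2·0² - 2·0 - 2) mod 5 = (-2) mod 5 = 3; 3 ≠ 0 — holds

The relation is satisfied at x = 0.

Answer: Yes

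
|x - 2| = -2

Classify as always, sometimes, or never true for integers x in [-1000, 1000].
An absolute value is never negative, so the left side is ≥ 0 for every x, while the right side is -2. Tightest case in [-1000, 1000] is x = 2:
x = 2: LHS = |2 - 2| = |0| = 0; 0 = -2 — FAILS
Hence LHS − RHS is never 0, i.e. the two sides are never equal, so the claimed relation (=) fails for every integer in [-1000, 1000].

No integer in the range satisfies it.

Answer: Never true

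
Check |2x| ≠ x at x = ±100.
x = 100: LHS = |2·100| = |200| = 200; 200 ≠ 100 — holds
x = -100: LHS = |2·(-100)| = |-200| = 200; 200 ≠ -100 — holds

Answer: Yes, holds for both x = 100 and x = -100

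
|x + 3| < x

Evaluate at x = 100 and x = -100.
x = 100: LHS = |100 + 3| = |103| = 103; 103 < 100 — FAILS
x = -100: LHS = |(-100) + 3| = |-97| = 97; 97 < -100 — FAILS

Answer: No, fails for both x = 100 and x = -100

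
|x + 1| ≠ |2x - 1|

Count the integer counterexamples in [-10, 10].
Counterexamples in [-10, 10]: {0, 2}.

Counting them gives 2 values.

Answer: 2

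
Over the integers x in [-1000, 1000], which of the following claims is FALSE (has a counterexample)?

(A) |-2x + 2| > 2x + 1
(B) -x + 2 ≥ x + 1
(A) x = 1: LHS = |-2·1 + 2| = |0| = 0, RHS = 2·1 + 1 = 3; 0 > 3 — FAILS
(B) x = 1: LHS = -1 + 2 = 1, RHS = 1 + 1 = 2; 1 ≥ 2 — FAILS

Answer: Both A and B are false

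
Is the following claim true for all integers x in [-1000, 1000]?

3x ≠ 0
The claim fails at x = 0:
x = 0: LHS = 3·0 = 0; 0 ≠ 0 — FAILS

Because a single integer refutes it, the statement is false.

Answer: False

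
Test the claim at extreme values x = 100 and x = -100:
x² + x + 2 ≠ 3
x = 100: LHS = 100² + 100 + 2 = 10102; 10102 ≠ 3 — holds
x = -100: LHS = (-100)² + (-100) + 2 = 9902; 9902 ≠ 3 — holds

Answer: Yes, holds for both x = 100 and x = -100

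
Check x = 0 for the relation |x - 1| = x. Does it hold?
x = 0: LHS = |0 - 1| = |-1| = 1; 1 = 0 — FAILS

The relation fails at x = 0, so x = 0 is a counterexample.

Answer: No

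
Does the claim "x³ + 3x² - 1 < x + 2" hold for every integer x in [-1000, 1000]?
The claim fails at x = 1:
x = 1: LHS = 1³ + 3·1² - 1 = 3, RHS = 1 + 2 = 3; 3 < 3 — FAILS

Because a single integer refutes it, the statement is false.

Answer: False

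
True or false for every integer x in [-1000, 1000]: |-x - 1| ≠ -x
Track d = LHS − RHS over the integers in [-1000, 1000]. Equality would need d = 0, but d changes sign only between consecutive integers, jumping over 0:
x = -1: LHS = |-(-1) - 1| = |0| = 0, RHS = -(-1) = 1; 0 ≠ 1 — holds  (d = -1)
x = 0: LHS = |-0 - 1| = |-1| = 1, RHS = -0 = 0; 1 ≠ 0 — holds  (d = 1)
Away from these crossings d keeps a constant sign, and checking every integer in [-1000, 1000] confirms d ≠ 0 throughout. Hence the two sides are never equal, so the relation holds for every integer in [-1000, 1000].

No counterexample exists.

Answer: True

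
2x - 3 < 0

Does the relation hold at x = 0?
x = 0: LHS = 2·0 - 3 = -3; -3 < 0 — holds

The relation is satisfied at x = 0.

Answer: Yes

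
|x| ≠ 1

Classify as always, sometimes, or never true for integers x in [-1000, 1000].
Holds at x = 0: LHS = |0| = 0; 0 ≠ 1 — holds
Fails at x = 1: LHS = |1| = 1; 1 ≠ 1 — FAILS
It is satisfied by some integers in the range but not all.

Answer: Sometimes true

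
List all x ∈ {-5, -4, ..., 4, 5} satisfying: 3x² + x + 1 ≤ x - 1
Over all integers in [-5, 5], LHS − RHS is smallest at x = 0, where it equals 2:
x = 0: LHS = 3·0² + 0 + 1 = 1, RHS = 0 - 1 = -1; 1 ≤ -1 — FAILS
At the ends of the range:
x = -5: LHS = 3·(-5)² + (-5) + 1 = 71, RHS = (-5) - 1 = -6; 71 ≤ -6 — FAILS
x = 5: LHS = 3·5² + 5 + 1 = 81, RHS = 5 - 1 = 4; 81 ≤ 4 — FAILS
Hence LHS − RHS is never zero or negative, i.e. LHS > RHS throughout, so the claimed relation (≤) fails for every integer in [-5, 5].

Answer: None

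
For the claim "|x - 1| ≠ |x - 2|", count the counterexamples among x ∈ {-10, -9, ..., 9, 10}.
Track d = LHS − RHS over the integers in [-10, 10]. Equality would need d = 0, but d changes sign only between consecutive integers, jumping over 0:
x = 1: LHS = |1 - 1| = |0| = 0, RHS = |1 - 2| = |-1| = 1; 0 ≠ 1 — holds  (d = -1)
x = 2: LHS = |2 - 1| = |1| = 1, RHS = |2 - 2| = |0| = 0; 1 ≠ 0 — holds  (d = 1)
Away from these crossings d keeps a constant sign, and checking every integer in [-10, 10] confirms d ≠ 0 throughout. Hence the two sides are never equal, so the relation holds for every integer in [-10, 10].

No counterexample appears in that range.

Answer: 0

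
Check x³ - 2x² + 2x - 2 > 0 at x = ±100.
x = 100: LHS = 100³ - 2·100² + 2·100 - 2 = 980198; 980198 > 0 — holds
x = -100: LHS = (-100)³ - 2·(-100)² + 2·(-100) - 2 = -1020202; -1020202 > 0 — FAILS

Answer: Partially: holds for x = 100, fails for x = -100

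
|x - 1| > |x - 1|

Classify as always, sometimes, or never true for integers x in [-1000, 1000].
Over all integers in [-1000, 1000], LHS − RHS is largest at x = 0, where it equals 0:
x = 0: LHS = |0 - 1| = |-1| = 1, RHS = |0 - 1| = |-1| = 1; 1 > 1 — FAILS
At the ends of the range:
x = -1000: LHS = |(-1000) - 1| = |-1001| = 1001, RHS = |(-1000) - 1| = |-1001| = 1001; 1001 > 1001 — FAILS
x = 1000: LHS = |1000 - 1| = |999| = 999, RHS = |1000 - 1| = |999| = 999; 999 > 999 — FAILS
Hence LHS − RHS is never positive, i.e. LHS ≤ RHS throughout, so the claimed relation (>) fails for every integer in [-1000, 1000].

No integer in the range satisfies it.

Answer: Never true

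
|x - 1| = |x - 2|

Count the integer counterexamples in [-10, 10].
Counterexamples in [-10, 10]: {-10, -9, -8, -7, -6, -5, -4, -3, -2, -1, 0, 1, 2, 3, 4, 5, 6, 7, 8, 9, 10}.

Counting them gives 21 values.

Answer: 21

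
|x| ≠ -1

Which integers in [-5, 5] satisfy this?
An absolute value is never negative, so the left side is ≥ 0 for every x, while the right side is -1. Tightest case in [-5, 5] is x = 0:
x = 0: LHS = |0| = 0; 0 ≠ -1 — holds
Hence LHS − RHS is never 0, i.e. the two sides are never equal, so the relation holds for every integer in [-5, 5].

Answer: All integers in [-5, 5]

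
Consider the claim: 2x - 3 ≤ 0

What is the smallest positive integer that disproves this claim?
Testing positive integers:
x = 1: LHS = 2·1 - 3 = -1; -1 ≤ 0 — holds
x = 2: LHS = 2·2 - 3 = 1; 1 ≤ 0 — FAILS  ← smallest positive counterexample

Answer: x = 2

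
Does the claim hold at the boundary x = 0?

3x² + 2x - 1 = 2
x = 0: LHS = 3·0² + 2·0 - 1 = -1; -1 = 2 — FAILS

The relation fails at x = 0, so x = 0 is a counterexample.

Answer: No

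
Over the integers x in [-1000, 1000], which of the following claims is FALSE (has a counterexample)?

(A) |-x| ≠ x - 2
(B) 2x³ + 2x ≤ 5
(A) Over all integers in [-1000, 1000], LHS − RHS is always positive; it is smallest at x = 0, where it equals 2:
x = 0: LHS = |-0| = |0| = 0, RHS = 0 - 2 = -2; 0 ≠ -2 — holds
At the ends of the range:
x = -1000: LHS = |-(-1000)| = |1000| = 1000, RHS = (-1000) - 2 = -1002; 1000 ≠ -1002 — holds
x = 1000: LHS = |-1000| = 1000, RHS = 1000 - 2 = 998; 1000 ≠ 998 — holds
Hence LHS − RHS is never 0, i.e. the two sides are never equal, so the relation holds for every integer in [-1000, 1000].

(B) x = 2: LHS = 2·2³ + 2·2 = 20; 20 ≤ 5 — FAILS

Only (B) has a counterexample.

Answer: B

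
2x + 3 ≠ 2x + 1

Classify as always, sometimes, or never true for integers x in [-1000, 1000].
Over all integers in [-1000, 1000], LHS − RHS is always positive; it is smallest at x = 0, where it equals 2:
x = 0: LHS = 2·0 + 3 = 3, RHS = 2·0 + 1 = 1; 3 ≠ 1 — holds
At the ends of the range:
x = -1000: LHS = 2·(-1000) + 3 = -1997, RHS = 2·(-1000) + 1 = -1999; -1997 ≠ -1999 — holds
x = 1000: LHS = 2·1000 + 3 = 2003, RHS = 2·1000 + 1 = 2001; 2003 ≠ 2001 — holds
Hence LHS − RHS is never 0, i.e. the two sides are never equal, so the relation holds for every integer in [-1000, 1000].

No counterexample exists.

Answer: Always true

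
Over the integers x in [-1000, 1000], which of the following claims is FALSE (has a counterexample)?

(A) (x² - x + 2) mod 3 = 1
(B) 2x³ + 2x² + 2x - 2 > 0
(A) x = 0: LHS = (0² - 0 + 2) mod 3 = 2 mod 3 = 2; 2 = 1 — FAILS
(B) x = 0: LHS = 2·0³ + 2·0² + 2·0 - 2 = -2; -2 > 0 — FAILS

Answer: Both A and B are false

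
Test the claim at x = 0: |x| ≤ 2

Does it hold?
x = 0: LHS = |0| = 0; 0 ≤ 2 — holds

The relation is satisfied at x = 0.

Answer: Yes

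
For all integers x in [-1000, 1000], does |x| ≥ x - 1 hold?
Over all integers in [-1000, 1000], LHS − RHS is smallest at x = 0, where it equals 1:
x = 0: LHS = |0| = 0, RHS = 0 - 1 = -1; 0 ≥ -1 — holds
At the ends of the range:
x = -1000: LHS = |-1000| = 1000, RHS = (-1000) - 1 = -1001; 1000 ≥ -1001 — holds
x = 1000: LHS = |1000| = 1000, RHS = 1000 - 1 = 999; 1000 ≥ 999 — holds
Hence LHS − RHS is never negative, i.e. LHS ≥ RHS throughout, so the relation holds for every integer in [-1000, 1000].

No counterexample exists.

Answer: True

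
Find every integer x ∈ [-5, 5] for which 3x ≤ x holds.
Holds for: {-5, -4, -3, -2, -1, 0}
Fails for: {1, 2, 3, 4, 5}

Answer: {-5, -4, -3, -2, -1, 0}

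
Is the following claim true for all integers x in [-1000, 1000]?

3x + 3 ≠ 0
The claim fails at x = -1:
x = -1: LHS = 3·(-1) + 3 = 0; 0 ≠ 0 — FAILS

Because a single integer refutes it, the statement is false.

Answer: False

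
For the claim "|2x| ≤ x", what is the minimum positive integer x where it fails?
Testing positive integers:
x = 1: LHS = |2·1| = |2| = 2; 2 ≤ 1 — FAILS  ← smallest positive counterexample

Answer: x = 1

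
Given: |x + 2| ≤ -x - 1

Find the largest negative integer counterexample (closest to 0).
Testing negative integers from -1 downward:
x = -1: LHS = |(-1) + 2| = |1| = 1, RHS = -(-1) - 1 = 0; 1 ≤ 0 — FAILS  ← closest negative counterexample to 0

Answer: x = -1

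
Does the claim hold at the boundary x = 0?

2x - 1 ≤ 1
x = 0: LHS = 2·0 - 1 = -1; -1 ≤ 1 — holds

The relation is satisfied at x = 0.

Answer: Yes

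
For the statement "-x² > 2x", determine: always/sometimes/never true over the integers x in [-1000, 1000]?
Holds at x = -1: LHS = -(-1)² = -1, RHS = 2·(-1) = -2; -1 > -2 — holds
Fails at x = 0: LHS = -0² = 0, RHS = 2·0 = 0; 0 > 0 — FAILS
It is satisfied by some integers in the range but not all.

Answer: Sometimes true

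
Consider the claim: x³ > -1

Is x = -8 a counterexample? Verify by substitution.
Substitute x = -8 into the relation:
x = -8: LHS = (-8)³ = -512; -512 > -1 — FAILS

Since the claim fails at x = -8, this value is a counterexample.

Answer: Yes, x = -8 is a counterexample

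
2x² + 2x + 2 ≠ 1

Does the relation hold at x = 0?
x = 0: LHS = 2·0² + 2·0 + 2 = 2; 2 ≠ 1 — holds

The relation is satisfied at x = 0.

Answer: Yes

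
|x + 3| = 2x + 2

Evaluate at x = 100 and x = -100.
x = 100: LHS = |100 + 3| = |103| = 103, RHS = 2·100 + 2 = 202; 103 = 202 — FAILS
x = -100: LHS = |(-100) + 3| = |-97| = 97, RHS = 2·(-100) + 2 = -198; 97 = -198 — FAILS

Answer: No, fails for both x = 100 and x = -100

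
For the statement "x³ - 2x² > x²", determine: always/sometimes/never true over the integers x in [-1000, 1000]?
Holds at x = 4: LHS = 4³ - 2·4² = 32, RHS = 4² = 16; 32 > 16 — holds
Fails at x = 0: LHS = 0³ - 2·0² = 0, RHS = 0² = 0; 0 > 0 — FAILS
It is satisfied by some integers in the range but not all.

Answer: Sometimes true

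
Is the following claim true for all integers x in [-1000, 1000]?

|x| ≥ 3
The claim fails at x = 0:
x = 0: LHS = |0| = 0; 0 ≥ 3 — FAILS

Because a single integer refutes it, the statement is false.

Answer: False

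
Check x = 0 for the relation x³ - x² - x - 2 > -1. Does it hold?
x = 0: LHS = 0³ - 0² - 0 - 2 = -2; -2 > -1 — FAILS

The relation fails at x = 0, so x = 0 is a counterexample.

Answer: No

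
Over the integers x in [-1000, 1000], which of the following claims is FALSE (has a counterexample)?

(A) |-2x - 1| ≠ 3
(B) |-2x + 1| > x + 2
(A) x = 1: LHS = |-2·1 - 1| = |-3| = 3; 3 ≠ 3 — FAILS
(B) x = 0: LHS = |-2·0 + 1| = |1| = 1, RHS = 0 + 2 = 2; 1 > 2 — FAILS

Answer: Both A and B are false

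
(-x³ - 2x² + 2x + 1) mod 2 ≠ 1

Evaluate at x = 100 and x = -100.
x = 100: LHS = (-100³ - 2·100² + 2·100 + 1) mod 2 = (-1019799) mod 2 = 1; 1 ≠ 1 — FAILS
x = -100: LHS = (-(-100)³ - 2·(-100)² + 2·(-100) + 1) mod 2 = 979801 mod 2 = 1; 1 ≠ 1 — FAILS

Answer: No, fails for both x = 100 and x = -100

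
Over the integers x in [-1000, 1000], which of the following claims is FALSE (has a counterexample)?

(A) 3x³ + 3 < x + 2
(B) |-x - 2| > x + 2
(A) x = 0: LHS = 3·0³ + 3 = 3, RHS = 0 + 2 = 2; 3 < 2 — FAILS
(B) x = 0: LHS = |-0 - 2| = |-2| = 2, RHS = 0 + 2 = 2; 2 > 2 — FAILS

Answer: Both A and B are false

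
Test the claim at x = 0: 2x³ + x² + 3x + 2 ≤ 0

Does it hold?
x = 0: LHS = 2·0³ + 0² + 3·0 + 2 = 2; 2 ≤ 0 — FAILS

The relation fails at x = 0, so x = 0 is a counterexample.

Answer: No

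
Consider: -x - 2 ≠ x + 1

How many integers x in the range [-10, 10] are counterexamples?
Track d = LHS − RHS over the integers in [-10, 10]. Equality would need d = 0, but d changes sign only between consecutive integers, jumping over 0:
x = -2: LHS = -(-2) - 2 = 0, RHS = (-2) + 1 = -1; 0 ≠ -1 — holds  (d = 1)
x = -1: LHS = -(-1) - 2 = -1, RHS = (-1) + 1 = 0; -1 ≠ 0 — holds  (d = -1)
Away from these crossings d keeps a constant sign, and checking every integer in [-10, 10] confirms d ≠ 0 throughout. Hence the two sides are never equal, so the relation holds for every integer in [-10, 10].

No counterexample appears in that range.

Answer: 0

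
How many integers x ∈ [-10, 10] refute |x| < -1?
Counterexamples in [-10, 10]: {-10, -9, -8, -7, -6, -5, -4, -3, -2, -1, 0, 1, 2, 3, 4, 5, 6, 7, 8, 9, 10}.

Counting them gives 21 values.

Answer: 21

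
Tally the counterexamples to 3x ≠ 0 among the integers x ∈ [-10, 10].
Counterexamples in [-10, 10]: {0}.

Counting them gives 1 values.

Answer: 1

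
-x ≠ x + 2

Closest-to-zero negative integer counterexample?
Testing negative integers from -1 downward:
x = -1: LHS = -(-1) = 1, RHS = (-1) + 2 = 1; 1 ≠ 1 — FAILS  ← closest negative counterexample to 0

Answer: x = -1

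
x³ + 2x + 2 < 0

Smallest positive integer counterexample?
Testing positive integers:
x = 1: LHS = 1³ + 2·1 + 2 = 5; 5 < 0 — FAILS  ← smallest positive counterexample

Answer: x = 1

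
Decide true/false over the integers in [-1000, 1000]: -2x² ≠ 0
The claim fails at x = 0:
x = 0: LHS = -2·0² = 0; 0 ≠ 0 — FAILS

Because a single integer refutes it, the statement is false.

Answer: False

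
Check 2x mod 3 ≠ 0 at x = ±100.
x = 100: LHS = (2·100) mod 3 = 200 mod 3 = 2; 2 ≠ 0 — holds
x = -100: LHS = (2·(-100)) mod 3 = (-200) mod 3 = 1; 1 ≠ 0 — holds

Answer: Yes, holds for both x = 100 and x = -100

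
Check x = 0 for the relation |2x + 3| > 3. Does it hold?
x = 0: LHS = |2·0 + 3| = |3| = 3; 3 > 3 — FAILS

The relation fails at x = 0, so x = 0 is a counterexample.

Answer: No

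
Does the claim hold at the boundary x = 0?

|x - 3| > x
x = 0: LHS = |0 - 3| = |-3| = 3; 3 > 0 — holds

The relation is satisfied at x = 0.

Answer: Yes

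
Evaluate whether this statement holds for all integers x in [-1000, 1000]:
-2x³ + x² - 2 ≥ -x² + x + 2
The claim fails at x = 0:
x = 0: LHS = -2·0³ + 0² - 2 = -2, RHS = -0² + 0 + 2 = 2; -2 ≥ 2 — FAILS

Because a single integer refutes it, the statement is false.

Answer: False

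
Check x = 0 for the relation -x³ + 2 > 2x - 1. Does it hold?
x = 0: LHS = -0³ + 2 = 2, RHS = 2·0 - 1 = -1; 2 > -1 — holds

The relation is satisfied at x = 0.

Answer: Yes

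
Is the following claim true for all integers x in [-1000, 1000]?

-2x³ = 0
The claim fails at x = 1:
x = 1: LHS = -2·1³ = -2; -2 = 0 — FAILS

Because a single integer refutes it, the statement is false.

Answer: False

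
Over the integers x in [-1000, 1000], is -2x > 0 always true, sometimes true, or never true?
Holds at x = -1: LHS = -2·(-1) = 2; 2 > 0 — holds
Fails at x = 0: LHS = -2·0 = 0; 0 > 0 — FAILS
It is satisfied by some integers in the range but not all.

Answer: Sometimes true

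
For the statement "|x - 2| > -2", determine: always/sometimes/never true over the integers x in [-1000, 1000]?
An absolute value is never negative, so the left side is ≥ 0 for every x, while the right side is -2. Tightest case in [-1000, 1000] is x = 2:
x = 2: LHS = |2 - 2| = |0| = 0; 0 > -2 — holds
Hence LHS − RHS is never zero or negative, i.e. LHS > RHS throughout, so the relation holds for every integer in [-1000, 1000].

No counterexample exists.

Answer: Always true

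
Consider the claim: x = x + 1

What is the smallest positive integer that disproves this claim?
Testing positive integers:
x = 1: RHS = 1 + 1 = 2; 1 = 2 — FAILS  ← smallest positive counterexample

Answer: x = 1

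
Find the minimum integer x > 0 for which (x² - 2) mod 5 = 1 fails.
Testing positive integers:
x = 1: LHS = (1² - 2) mod 5 = (-1) mod 5 = 4; 4 = 1 — FAILS  ← smallest positive counterexample

Answer: x = 1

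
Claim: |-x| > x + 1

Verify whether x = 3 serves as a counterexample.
Substitute x = 3 into the relation:
x = 3: LHS = |-3| = 3, RHS = 3 + 1 = 4; 3 > 4 — FAILS

Since the claim fails at x = 3, this value is a counterexample.

Answer: Yes, x = 3 is a counterexample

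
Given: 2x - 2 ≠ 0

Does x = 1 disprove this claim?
Substitute x = 1 into the relation:
x = 1: LHS = 2·1 - 2 = 0; 0 ≠ 0 — FAILS

Since the claim fails at x = 1, this value is a counterexample.

Answer: Yes, x = 1 is a counterexample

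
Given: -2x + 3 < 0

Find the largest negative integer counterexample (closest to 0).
Testing negative integers from -1 downward:
x = -1: LHS = -2·(-1) + 3 = 5; 5 < 0 — FAILS  ← closest negative counterexample to 0

Answer: x = -1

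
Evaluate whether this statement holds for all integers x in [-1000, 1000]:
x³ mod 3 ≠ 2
The claim fails at x = -1:
x = -1: LHS = ((-1)³) mod 3 = (-1) mod 3 = 2; 2 ≠ 2 — FAILS

Because a single integer refutes it, the statement is false.

Answer: False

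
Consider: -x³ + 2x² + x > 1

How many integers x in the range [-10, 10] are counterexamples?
Counterexamples in [-10, 10]: {0, 3, 4, 5, 6, 7, 8, 9, 10}.

Counting them gives 9 values.

Answer: 9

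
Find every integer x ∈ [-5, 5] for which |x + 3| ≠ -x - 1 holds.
Holds for: {-5, -4, -3, -1, 0, 1, 2, 3, 4, 5}
Fails for: {-2}

Answer: {-5, -4, -3, -1, 0, 1, 2, 3, 4, 5}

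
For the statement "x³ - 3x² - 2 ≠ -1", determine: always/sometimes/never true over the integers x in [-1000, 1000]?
Track d = LHS − RHS over the integers in [-1000, 1000]. Equality would need d = 0, but d changes sign only between consecutive integers, jumping over 0:
x = 3: LHS = 3³ - 3·3² - 2 = -2; -2 ≠ -1 — holds  (d = -1)
x = 4: LHS = 4³ - 3·4² - 2 = 14; 14 ≠ -1 — holds  (d = 15)
Away from these crossings d keeps a constant sign, and checking every integer in [-1000, 1000] confirms d ≠ 0 throughout. Hence the two sides are never equal, so the relation holds for every integer in [-1000, 1000].

No counterexample exists.

Answer: Always true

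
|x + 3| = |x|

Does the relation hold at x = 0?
x = 0: LHS = |0 + 3| = |3| = 3, RHS = |0| = 0; 3 = 0 — FAILS

The relation fails at x = 0, so x = 0 is a counterexample.

Answer: No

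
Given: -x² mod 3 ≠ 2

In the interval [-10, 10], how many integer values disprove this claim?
Counterexamples in [-10, 10]: {-10, -8, -7, -5, -4, -2, -1, 1, 2, 4, 5, 7, 8, 10}.

Counting them gives 14 values.

Answer: 14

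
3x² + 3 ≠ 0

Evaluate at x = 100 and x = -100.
x = 100: LHS = 3·100² + 3 = 30003; 30003 ≠ 0 — holds
x = -100: LHS = 3·(-100)² + 3 = 30003; 30003 ≠ 0 — holds

Answer: Yes, holds for both x = 100 and x = -100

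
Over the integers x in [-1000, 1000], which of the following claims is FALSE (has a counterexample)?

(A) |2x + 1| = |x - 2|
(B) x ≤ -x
(A) x = 0: LHS = |2·0 + 1| = |1| = 1, RHS = |0 - 2| = |-2| = 2; 1 = 2 — FAILS
(B) x = 1: 1 ≤ -1 — FAILS

Answer: Both A and B are false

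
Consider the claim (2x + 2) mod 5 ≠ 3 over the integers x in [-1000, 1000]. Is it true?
The claim fails at x = -2:
x = -2: LHS = (2·(-2) + 2) mod 5 = (-2) mod 5 = 3; 3 ≠ 3 — FAILS

Because a single integer refutes it, the statement is false.

Answer: False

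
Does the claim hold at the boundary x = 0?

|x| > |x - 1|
x = 0: LHS = |0| = 0, RHS = |0 - 1| = |-1| = 1; 0 > 1 — FAILS

The relation fails at x = 0, so x = 0 is a counterexample.

Answer: No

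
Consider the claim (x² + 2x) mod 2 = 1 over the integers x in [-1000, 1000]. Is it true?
The claim fails at x = 0:
x = 0: LHS = (0² + 2·0) mod 2 = 0 mod 2 = 0; 0 = 1 — FAILS

Because a single integer refutes it, the statement is false.

Answer: False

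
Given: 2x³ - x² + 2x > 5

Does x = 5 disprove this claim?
Substitute x = 5 into the relation:
x = 5: LHS = 2·5³ - 5² + 2·5 = 235; 235 > 5 — holds

The claim holds here, so x = 5 is not a counterexample. (A counterexample exists elsewhere, e.g. x = 0.)

Answer: No, x = 5 is not a counterexample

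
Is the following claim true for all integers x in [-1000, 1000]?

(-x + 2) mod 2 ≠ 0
The claim fails at x = 0:
x = 0: LHS = (-0 + 2) mod 2 = 2 mod 2 = 0; 0 ≠ 0 — FAILS

Because a single integer refutes it, the statement is false.

Answer: False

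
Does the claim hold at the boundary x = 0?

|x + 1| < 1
x = 0: LHS = |0 + 1| = |1| = 1; 1 < 1 — FAILS

The relation fails at x = 0, so x = 0 is a counterexample.

Answer: No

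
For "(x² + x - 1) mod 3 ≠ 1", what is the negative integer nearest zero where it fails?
Testing negative integers from -1 downward:
x = -1: LHS = ((-1)² + (-1) - 1) mod 3 = (-1) mod 3 = 2; 2 ≠ 1 — holds
x = -2: LHS = ((-2)² + (-2) - 1) mod 3 = 1 mod 3 = 1; 1 ≠ 1 — FAILS  ← closest negative counterexample to 0

Answer: x = -2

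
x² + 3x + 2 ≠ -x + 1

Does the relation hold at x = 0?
x = 0: LHS = 0² + 3·0 + 2 = 2, RHS = -0 + 1 = 1; 2 ≠ 1 — holds

The relation is satisfied at x = 0.

Answer: Yes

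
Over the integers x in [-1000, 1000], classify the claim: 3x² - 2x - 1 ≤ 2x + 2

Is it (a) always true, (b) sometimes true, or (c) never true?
Holds at x = 0: LHS = 3·0² - 2·0 - 1 = -1, RHS = 2·0 + 2 = 2; -1 ≤ 2 — holds
Fails at x = -1: LHS = 3·(-1)² - 2·(-1) - 1 = 4, RHS = 2·(-1) + 2 = 0; 4 ≤ 0 — FAILS
It is satisfied by some integers in the range but not all.

Answer: Sometimes true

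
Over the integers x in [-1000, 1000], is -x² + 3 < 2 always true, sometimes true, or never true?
Holds at x = 2: LHS = -2² + 3 = -1; -1 < 2 — holds
Fails at x = 0: LHS = -0² + 3 = 3; 3 < 2 — FAILS
It is satisfied by some integers in the range but not all.

Answer: Sometimes true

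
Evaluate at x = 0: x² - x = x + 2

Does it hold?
x = 0: LHS = 0² - 0 = 0, RHS = 0 + 2 = 2; 0 = 2 — FAILS

The relation fails at x = 0, so x = 0 is a counterexample.

Answer: No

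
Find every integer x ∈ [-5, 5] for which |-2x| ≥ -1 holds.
An absolute value is never negative, so the left side is ≥ 0 for every x, while the right side is -1. Tightest case in [-5, 5] is x = 0:
x = 0: LHS = |-2·0| = |0| = 0; 0 ≥ -1 — holds
Hence LHS − RHS is never negative, i.e. LHS ≥ RHS throughout, so the relation holds for every integer in [-5, 5].

Answer: All integers in [-5, 5]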